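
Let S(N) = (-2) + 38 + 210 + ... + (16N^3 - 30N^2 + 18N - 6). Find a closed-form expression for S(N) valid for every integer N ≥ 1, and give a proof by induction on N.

S(N) = 2N(2N^3 - N^2 - N - 1)

We claim S(N) = 2N(2N^3 - N^2 - N - 1) for all N ≥ 1.
When N = 1: S(1) = -2, and the closed form gives -2. They agree.
Suppose the result is true for N = i, so S(i) = 2i(2i^3 - i^2 - i - 1).
Then S(i+1) = S(i) + (16i^3 + 18i^2 + 6i - 2) = (2i(2i^3 - i^2 - i - 1)) + (16i^3 + 18i^2 + 6i - 2).
Simplifying, S(i+1) = 2(i + 1)(2i^3 + 5i^2 + 3i - 1) = 2(i+1)(2(i+1)^3 - (i+1)^2 - (i+1) - 1),
which is the closed form with N = i+1.
Hence, by induction on N, the claim holds for every N ≥ 1.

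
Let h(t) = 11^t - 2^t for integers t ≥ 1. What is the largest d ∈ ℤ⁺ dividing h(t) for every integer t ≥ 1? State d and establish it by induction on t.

Computing the first values: h(1) = 9 and h(2) = 117; gcd(9, 117) = 9, so d ≤ 9.
We prove 9 | 11^t - 2^t for all t ≥ 1 by induction on t.
When t = 1: h(1) = 9 = 9·(1), so 9 | h(1).
Inductive step: suppose the statement holds for some i ≥ 1, i.e. 9 | h(i). Then
11^{i+1} − 2^{i+1} = 11·11^i − 2·2^i = 11·(11^i − 2^i) + (9)·2^i. The first term is divisible by 9 by the inductive hypothesis, and the second term (9)·2^i is divisible by 9 since 9 | 9. Hence 9 | h(i+1).
By the principle of mathematical induction, the result holds for all t ≥ 1.
Therefore the largest such d is 9.

d = 9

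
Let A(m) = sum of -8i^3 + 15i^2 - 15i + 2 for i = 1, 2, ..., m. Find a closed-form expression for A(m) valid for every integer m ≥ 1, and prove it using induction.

A(m) = -m(2m^3 - m^2 + 2m + 3)

We claim A(m) = -m(2m^3 - m^2 + 2m + 3) for all m ≥ 1.
When m = 1: A(1) = -6, and the closed form gives -6. They agree.
Inductive step: assume the claim holds for m = i, so A(i) = i(-2i^3 + i^2 - 2i - 3).
Then A(i+1) = A(i) + (-8i^3 - 9i^2 - 9i - 6) = (i(-2i^3 + i^2 - 2i - 3)) + (-8i^3 - 9i^2 - 9i - 6).
Simplifying, A(i+1) = -(i + 1)(2i^3 + 5i^2 + 6i + 6) = -(i+1)(2(i+1)^3 - (i+1)^2 + 2(i+1) + 3),
which is the closed form with m = i+1.
By the principle of mathematical induction, the result holds for all m ≥ 1.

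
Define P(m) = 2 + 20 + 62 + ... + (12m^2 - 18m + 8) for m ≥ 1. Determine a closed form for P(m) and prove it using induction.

We claim P(m) = m(4m^2 - 3m + 1) for all m ≥ 1.
For the base case m = 1: P(1) = 2, and the closed form gives 2. They agree.
For the inductive step, assume it holds for an arbitrary i ≥ 1, so P(i) = i(4i^2 - 3i + 1).
Then P(i+1) = P(i) + (12i^2 + 6i + 2) = (i(4i^2 - 3i + 1)) + (12i^2 + 6i + 2).
Simplifying, P(i+1) = (i + 1)(4i^2 + 5i + 2) = (i+1)(4(i+1)^2 - 3(i+1) + 1),
which is the closed form with m = i+1.
This completes the induction.

P(m) = m(4m^2 - 3m + 1)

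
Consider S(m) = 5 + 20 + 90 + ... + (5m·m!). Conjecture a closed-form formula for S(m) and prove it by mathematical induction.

S(m) = (5m + 5)m! - 5

We claim S(m) = (5m + 5)m! - 5 for all m ≥ 1.
Base case (m = 1): S(1) = 5, and the closed form gives 5. They agree.
For the inductive step, assume it holds for an arbitrary r ≥ 1, so S(r) = (5r + 5)r! - 5.
Then S(r+1) = S(r) + (5(r + 1)(r + 1)!) = ((5r + 5)r! - 5) + (5(r + 1)(r + 1)!).
Simplifying, S(r+1) = (5(r+1) + 5)(r+1)! - 5,
which is the closed form with m = r+1.
By induction, the statement is established for all m ≥ 1.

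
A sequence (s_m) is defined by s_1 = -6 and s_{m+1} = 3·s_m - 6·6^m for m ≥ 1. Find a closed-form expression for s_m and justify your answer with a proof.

s_m = 2·3^m - 2·6^m

Computing the first terms: s_1 = -6, s_2 = -54, s_3 = -378. This suggests s_m = 2·3^m - 2·6^m.
When m = 1: the formula gives -6 = -6 = s_1.
Inductive step: suppose the statement holds for some k ≥ 1, so s_k = 2·3^k - 2·6^k.
Then s_{k+1} = 3·s_k - 6·6^k = 3·(2·3^k - 2·6^k) - 6·6^k = 2·3^(k + 1) - 2·6^(k + 1),
which is the claimed formula at m = k+1.
By induction, the statement is established for all m ≥ 1.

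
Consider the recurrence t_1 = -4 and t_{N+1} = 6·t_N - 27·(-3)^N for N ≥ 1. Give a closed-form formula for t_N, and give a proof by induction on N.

Computing the first terms: t_1 = -4, t_2 = 57, t_3 = 99. This suggests t_N = -(-3)^(N + 1) + 5·6^(N - 1).
Base step (N = 1): the formula gives -4 = -4 = t_1.
Inductive step: assume the claim holds for N = r, so t_r = -(-3)^(r + 1) + 5·6^(r - 1).
Then t_{r+1} = 6·t_r - 27·(-3)^r = 6·(-(-3)^(r + 1) + 5·6^(r - 1)) - 27·(-3)^r = -(-3)^(r + 2) + 5·6^r = -(-3)^((r+1) + 1) + 5·6^((r+1) - 1),
which is the claimed formula at N = r+1.
This completes the induction.

t_N = -(-3)^(N + 1) + 5·6^(N - 1)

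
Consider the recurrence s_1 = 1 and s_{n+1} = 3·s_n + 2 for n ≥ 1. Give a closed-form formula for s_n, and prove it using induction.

Computing the first terms: s_1 = 1, s_2 = 5, s_3 = 17. This suggests s_n = 2·3^(n - 1) - 1.
For the base case n = 1: the formula gives 1 = 1 = s_1.
Inductive step: suppose the statement holds for some r ≥ 1, so s_r = 2·3^(r - 1) - 1.
Then s_{r+1} = 3·s_r + 2 = 3·(2·3^(r - 1) - 1) + 2 = 2·3^r - 1 = 2·3^((r+1) - 1) - 1,
which is the claimed formula at n = r+1.
By the principle of mathematical induction, the result holds for all n ≥ 1.

s_n = 2·3^(n - 1) - 1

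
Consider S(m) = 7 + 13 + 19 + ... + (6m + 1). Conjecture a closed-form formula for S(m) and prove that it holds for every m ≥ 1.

We claim S(m) = m(3m + 4) for all m ≥ 1.
Base case (m = 1): S(1) = 7, and the closed form gives 7. They agree.
For the inductive step, assume it holds for an arbitrary k ≥ 1, so S(k) = k(3k + 4).
Then S(k+1) = S(k) + (6k + 7) = (k(3k + 4)) + (6k + 7).
Simplifying, S(k+1) = (k + 1)(3k + 7) = (k+1)(3(k+1) + 4),
which is the closed form with m = k+1.
By induction, the statement is established for all m ≥ 1.

S(m) = m(3m + 4)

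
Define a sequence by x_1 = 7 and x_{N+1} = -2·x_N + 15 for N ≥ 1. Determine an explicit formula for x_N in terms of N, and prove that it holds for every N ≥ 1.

x_N = -(-2)^N + 5

Computing the first terms: x_1 = 7, x_2 = 1, x_3 = 13. This suggests x_N = -(-2)^N + 5.
For the base case N = 1: the formula gives 7 = 7 = x_1.
For the inductive step, assume it holds for an arbitrary r ≥ 1, so x_r = -(-2)^r + 5.
Then x_{r+1} = -2·x_r + 15 = -2·(-(-2)^r + 5) + 15 = -(-2)^(r + 1) + 5,
which is the claimed formula at N = r+1.
Hence, by induction on N, the claim holds for every N ≥ 1.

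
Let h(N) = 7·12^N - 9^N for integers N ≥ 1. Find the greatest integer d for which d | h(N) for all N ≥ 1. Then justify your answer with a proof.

Computing the first values: h(1) = 75 and h(2) = 927; gcd(75, 927) = 3, so d ≤ 3.
We prove 3 | 7·12^N - 9^N for all N ≥ 1 by induction on N.
For the base case N = 1: h(1) = 75 = 3·(25), so 3 | h(1).
Suppose the result is true for N = j, i.e. 3 | h(j). Then
h(j+1) − 12·h(j) = (7·12^(j+1) - 9^(j+1)) − 12·(7·12^j - 9^j) = (-1)·9^j·(9 − 12) = (3)·9^j. Since 3 | h(j) by the inductive hypothesis, 3 | 12·h(j); and 3 | 3 since 3 = 3·1. Therefore 3 | h(j+1).
By the principle of mathematical induction, the result holds for all N ≥ 1.
Therefore the largest such d is 3.

d = 3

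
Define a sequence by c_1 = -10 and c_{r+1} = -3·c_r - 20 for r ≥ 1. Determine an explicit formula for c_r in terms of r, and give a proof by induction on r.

Computing the first terms: c_1 = -10, c_2 = 10, c_3 = -50. This suggests c_r = -5(-3)^(r - 1) - 5.
For the base case r = 1: the formula gives -10 = -10 = c_1.
Suppose the result is true for r = p, so c_p = -5(-3)^(p - 1) - 5.
Then c_{p+1} = -3·c_p - 20 = -3·(-5(-3)^(p - 1) - 5) - 20 = -5(-3)^p - 5 = -5(-3)^((p+1) - 1) - 5,
which is the claimed formula at r = p+1.
Hence, by induction on r, the claim holds for every r ≥ 1.

c_r = -5(-3)^(r - 1) - 5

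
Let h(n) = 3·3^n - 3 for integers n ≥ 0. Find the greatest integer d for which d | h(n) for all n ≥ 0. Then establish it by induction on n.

Computing the first values: h(0) = 0 and h(1) = 6; gcd(0, 6) = 6, so d ≤ 6.
We prove 6 | 3·3^n - 3 for all n ≥ 0 by induction on n.
Base step (n = 0): h(0) = 0 = 6·(0), so 6 | h(0).
Inductive step: suppose the statement holds for some m ≥ 0, i.e. 6 | h(m). Then
h(m+1) = 3·3^(m+1) - 3 = 3·(3·3^m - 3) + 6 = 3·h(m) + 6. The first term is divisible by 6 by the inductive hypothesis, and 6 is divisible by 6. Hence 6 | h(m+1).
By the principle of mathematical induction, the result holds for all n ≥ 0.
Therefore the largest such d is 6.

d = 6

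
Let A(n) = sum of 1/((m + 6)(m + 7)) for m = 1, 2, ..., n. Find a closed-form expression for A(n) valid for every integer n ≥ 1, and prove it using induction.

A(n) = n/(7(n + 7))

We claim A(n) = n/(7(n + 7)) for all n ≥ 1.
For the base case n = 1: A(1) = 1/56, and the closed form gives 1/56. They agree.
Suppose the result is true for n = m, so A(m) = m/(7(m + 7)).
Then A(m+1) = A(m) + (1/((m + 7)(m + 8))) = (m/(7(m + 7))) + (1/((m + 7)(m + 8))).
Simplifying, A(m+1) = (m + 1)/(7(m + 8)) = (m+1)/(7((m+1) + 7)),
which is the closed form with n = m+1.
By the principle of mathematical induction, the result holds for all n ≥ 1.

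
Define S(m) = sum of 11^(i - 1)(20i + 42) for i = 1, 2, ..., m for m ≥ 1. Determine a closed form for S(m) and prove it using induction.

S(m) = 2·11^m(m + 2) - 4

We claim S(m) = 2·11^m(m + 2) - 4 for all m ≥ 1.
Base step (m = 1): S(1) = 62, and the closed form gives 62. They agree.
Suppose the result is true for m = i, so S(i) = 2·11^i(i + 2) - 4.
Then S(i+1) = S(i) + (11^i(20i + 62)) = (2·11^i(i + 2) - 4) + (11^i(20i + 62)).
Simplifying, S(i+1) = 22·11^i·i + 66·11^i - 4 = 2·11^(i+1)((i+1) + 2) - 4,
which is the closed form with m = i+1.
Hence, by induction on m, the claim holds for every m ≥ 1.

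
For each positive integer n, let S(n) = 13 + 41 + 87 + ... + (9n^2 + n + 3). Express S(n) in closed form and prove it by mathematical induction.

S(n) = n(3n^2 + 5n + 5)

We claim S(n) = n(3n^2 + 5n + 5) for all n ≥ 1.
For the base case n = 1: S(1) = 13, and the closed form gives 13. They agree.
Suppose the result is true for n = r, so S(r) = r(3r^2 + 5r + 5).
Then S(r+1) = S(r) + (r + 9(r + 1)^2 + 4) = (r(3r^2 + 5r + 5)) + (r + 9(r + 1)^2 + 4).
Simplifying, S(r+1) = (r + 1)(3r^2 + 11r + 13) = (r+1)(3(r+1)^2 + 5(r+1) + 5),
which is the closed form with n = r+1.
By induction, the statement is established for all n ≥ 1.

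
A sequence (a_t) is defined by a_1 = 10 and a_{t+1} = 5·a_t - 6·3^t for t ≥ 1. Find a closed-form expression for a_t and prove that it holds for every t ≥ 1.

Computing the first terms: a_1 = 10, a_2 = 32, a_3 = 106. This suggests a_t = 3^(t + 1) + 5^(t - 1).
Base case (t = 1): the formula gives 10 = 10 = a_1.
Suppose the result is true for t = m, so a_m = 3^(m + 1) + 5^(m - 1).
Then a_{m+1} = 5·a_m - 6·3^m = 5·(3^(m + 1) + 5^(m - 1)) - 6·3^m = 3^(m + 2) + 5^m = 3^((m+1) + 1) + 5^((m+1) - 1),
which is the claimed formula at t = m+1.
This completes the induction.

a_t = 3^(t + 1) + 5^(t - 1)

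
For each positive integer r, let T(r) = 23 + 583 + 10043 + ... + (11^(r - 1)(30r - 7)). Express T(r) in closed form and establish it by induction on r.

We claim T(r) = 11^r(3r - 1) + 1 for all r ≥ 1.
When r = 1: T(1) = 23, and the closed form gives 23. They agree.
Inductive step: suppose the statement holds for some m ≥ 1, so T(m) = 11^m(3m - 1) + 1.
Then T(m+1) = T(m) + (11^m(30m + 23)) = (11^m(3m - 1) + 1) + (11^m(30m + 23)).
Simplifying, T(m+1) = 33·11^m·m + 22·11^m + 1 = 11^(m+1)(3(m+1) - 1) + 1,
which is the closed form with r = m+1.
Hence, by induction on r, the claim holds for every r ≥ 1.

T(r) = 11^r(3r - 1) + 1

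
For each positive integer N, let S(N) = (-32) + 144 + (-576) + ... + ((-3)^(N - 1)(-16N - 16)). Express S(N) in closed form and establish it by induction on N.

S(N) = (-3)^N(4N + 5) - 5

We claim S(N) = (-3)^N(4N + 5) - 5 for all N ≥ 1.
Base case (N = 1): S(1) = -32, and the closed form gives -32. They agree.
Inductive step: suppose the statement holds for some j ≥ 1, so S(j) = (-3)^j(4j + 5) - 5.
Then S(j+1) = S(j) + (16(-3)^j(-j - 2)) = ((-3)^j(4j + 5) - 5) + (16(-3)^j(-j - 2)).
Simplifying, S(j+1) = -12(-3)^j·j - 27(-3)^j - 5 = (-3)^(j+1)(4(j+1) + 5) - 5,
which is the closed form with N = j+1.
Hence, by induction on N, the claim holds for every N ≥ 1.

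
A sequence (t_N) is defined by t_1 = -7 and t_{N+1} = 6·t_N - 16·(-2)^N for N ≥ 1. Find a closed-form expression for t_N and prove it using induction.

Computing the first terms: t_1 = -7, t_2 = -10, t_3 = -124. This suggests t_N = -(-2)^(N + 1) - 3·6^(N - 1).
Base case (N = 1): the formula gives -7 = -7 = t_1.
Inductive step: assume the claim holds for N = j, so t_j = -(-2)^(j + 1) - 3·6^(j - 1).
Then t_{j+1} = 6·t_j - 16·(-2)^j = 6·(-(-2)^(j + 1) - 3·6^(j - 1)) - 16·(-2)^j = -(-2)^(j + 2) - 3·6^j = -(-2)^((j+1) + 1) - 3·6^((j+1) - 1),
which is the claimed formula at N = j+1.
By induction, the statement is established for all N ≥ 1.

t_N = -(-2)^(N + 1) - 3·6^(N - 1)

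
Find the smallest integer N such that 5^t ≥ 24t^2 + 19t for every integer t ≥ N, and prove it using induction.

At t = 3: 125 < 273, so the inequality fails and N ≥ 4. We prove 5^t ≥ 24t^2 + 19t for all t ≥ 4.
Base case (t = 4): 5^t = 625 and 24t^2 + 19t = 460, so 625 ≥ 460.
For the inductive step, assume it holds for an arbitrary p ≥ 4, so 5^p ≥ 24p^2 + 19p.
Then 5^(p + 1) = 5·(5^p) ≥ 5·(24p^2 + 19p).
Also, for p ≥ 4 we have 5·(24p^2 + 19p) ≥ 24(p+1)^2 + 19(p+1), since 5·(24p^2 + 19p) − (24(p+1)^2 + 19(p+1)) = 96p^2 + 28p - 43, which is nonnegative for all p ≥ 4.
Combining, 5^(p + 1) ≥ 24(p+1)^2 + 19(p+1).
This completes the induction.
Hence the smallest such N is 4.

N = 4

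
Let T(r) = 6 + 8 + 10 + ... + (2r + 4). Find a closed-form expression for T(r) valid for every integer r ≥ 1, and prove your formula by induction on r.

We claim T(r) = r(r + 5) for all r ≥ 1.
Base step (r = 1): T(1) = 6, and the closed form gives 6. They agree.
Inductive step: assume the claim holds for r = i, so T(i) = i(i + 5).
Then T(i+1) = T(i) + (2i + 6) = (i(i + 5)) + (2i + 6).
Simplifying, T(i+1) = (i + 1)(i + 6) = (i+1)((i+1) + 5),
which is the closed form with r = i+1.
By induction, the statement is established for all r ≥ 1.

T(r) = r(r + 5)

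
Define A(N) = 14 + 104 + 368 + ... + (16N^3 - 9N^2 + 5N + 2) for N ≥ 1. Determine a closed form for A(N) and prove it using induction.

We claim A(N) = N(4N^3 + 5N^2 + 2N + 3) for all N ≥ 1.
Base step (N = 1): A(1) = 14, and the closed form gives 14. They agree.
For the inductive step, assume it holds for an arbitrary m ≥ 1, so A(m) = m(4m^3 + 5m^2 + 2m + 3).
Then A(m+1) = A(m) + (16m^3 + 39m^2 + 35m + 14) = (m(4m^3 + 5m^2 + 2m + 3)) + (16m^3 + 39m^2 + 35m + 14).
Simplifying, A(m+1) = (m + 1)(4m^3 + 17m^2 + 24m + 14) = (m+1)(4(m+1)^3 + 5(m+1)^2 + 2(m+1) + 3),
which is the closed form with N = m+1.
By induction, the statement is established for all N ≥ 1.

A(N) = N(4N^3 + 5N^2 + 2N + 3)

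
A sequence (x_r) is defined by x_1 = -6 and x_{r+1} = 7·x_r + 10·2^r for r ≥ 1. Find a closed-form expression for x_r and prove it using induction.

x_r = -2^(r + 1) - 2·7^(r - 1)

Computing the first terms: x_1 = -6, x_2 = -22, x_3 = -114. This suggests x_r = -2^(r + 1) - 2·7^(r - 1).
Base step (r = 1): the formula gives -6 = -6 = x_1.
For the inductive step, assume it holds for an arbitrary i ≥ 1, so x_i = -2^(i + 1) - 2·7^(i - 1).
Then x_{i+1} = 7·x_i + 10·2^i = 7·(-2^(i + 1) - 2·7^(i - 1)) + 10·2^i = -2^(i + 2) - 2·7^i = -2^((i+1) + 1) - 2·7^((i+1) - 1),
which is the claimed formula at r = i+1.
By induction, the statement is established for all r ≥ 1.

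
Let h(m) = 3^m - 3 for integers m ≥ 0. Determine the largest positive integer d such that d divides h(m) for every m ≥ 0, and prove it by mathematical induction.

d = 2

Computing the first values: h(0) = -2 and h(1) = 0; gcd(-2, 0) = 2, so d ≤ 2.
We prove 2 | 3^m - 3 for all m ≥ 0 by induction on m.
For the base case m = 0: h(0) = -2 = 2·(-1), so 2 | h(0).
For the inductive step, assume it holds for an arbitrary r ≥ 0, i.e. 2 | h(r). Then
h(r+1) = 3^(r+1) - 3 = 3·(3^r - 3) + 6 = 3·h(r) + 6. The first term is divisible by 2 by the inductive hypothesis, and 6 is divisible by 2. Hence 2 | h(r+1).
By the principle of mathematical induction, the result holds for all m ≥ 0.
Therefore the largest such d is 2.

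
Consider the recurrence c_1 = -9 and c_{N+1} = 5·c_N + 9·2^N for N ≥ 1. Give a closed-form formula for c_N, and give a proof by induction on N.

Computing the first terms: c_1 = -9, c_2 = -27, c_3 = -99. This suggests c_N = -3·2^N - 3·5^(N - 1).
Base case (N = 1): the formula gives -9 = -9 = c_1.
For the inductive step, assume it holds for an arbitrary r ≥ 1, so c_r = -3·2^r - 3·5^(r - 1).
Then c_{r+1} = 5·c_r + 9·2^r = 5·(-3·2^r - 3·5^(r - 1)) + 9·2^r = -3·2^(r + 1) - 3·5^r = -3·2^(r+1) - 3·5^((r+1) - 1),
which is the claimed formula at N = r+1.
This completes the induction.

c_N = -3·2^N - 3·5^(N - 1)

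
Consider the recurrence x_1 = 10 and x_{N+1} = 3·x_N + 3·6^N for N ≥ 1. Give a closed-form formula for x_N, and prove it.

Computing the first terms: x_1 = 10, x_2 = 48, x_3 = 252. This suggests x_N = 4·3^(N - 1) + 6^N.
For the base case N = 1: the formula gives 10 = 10 = x_1.
For the inductive step, assume it holds for an arbitrary k ≥ 1, so x_k = 4·3^(k - 1) + 6^k.
Then x_{k+1} = 3·x_k + 3·6^k = 3·(4·3^(k - 1) + 6^k) + 3·6^k = 4·3^k + 6^(k + 1) = 4·3^((k+1) - 1) + 6^(k+1),
which is the claimed formula at N = k+1.
Hence, by induction on N, the claim holds for every N ≥ 1.

x_N = 4·3^(N - 1) + 6^N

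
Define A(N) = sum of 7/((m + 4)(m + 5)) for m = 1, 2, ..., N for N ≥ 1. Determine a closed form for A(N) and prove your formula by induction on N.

A(N) = 7N/(5(N + 5))

We claim A(N) = 7N/(5(N + 5)) for all N ≥ 1.
Base step (N = 1): A(1) = 7/30, and the closed form gives 7/30. They agree.
Inductive step: assume the claim holds for N = m, so A(m) = 7m/(5(m + 5)).
Then A(m+1) = A(m) + (7/((m + 5)(m + 6))) = (7m/(5(m + 5))) + (7/((m + 5)(m + 6))).
Simplifying, A(m+1) = 7(m + 1)/(5(m + 6)) = 7(m+1)/(5((m+1) + 5)),
which is the closed form with N = m+1.
By the principle of mathematical induction, the result holds for all N ≥ 1.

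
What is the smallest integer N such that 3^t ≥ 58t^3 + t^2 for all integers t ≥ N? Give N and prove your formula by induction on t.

At t = 9: 19683 < 42363, so the inequality fails and N ≥ 10. We prove 3^t ≥ 58t^3 + t^2 for all t ≥ 10.
When t = 10: 3^t = 59049 and 58t^3 + t^2 = 58100, so 59049 ≥ 58100.
For the inductive step, assume it holds for an arbitrary p ≥ 10, so 3^p ≥ 58p^3 + p^2.
Then 3^(p + 1) = 3·(3^p) ≥ 3·(58p^3 + p^2).
Also, for p ≥ 10 we have 3·(58p^3 + p^2) ≥ 58(p+1)^3 + (p+1)^2, since 3·(58p^3 + p^2) − (58(p+1)^3 + (p+1)^2) = 116p^3 - 172p^2 - 176p - 59, which is nonnegative for all p ≥ 10.
Combining, 3^(p + 1) ≥ 58(p+1)^3 + (p+1)^2.
Hence, by induction on t, the claim holds for every t ≥ 10.
Hence the smallest such N is 10.

N = 10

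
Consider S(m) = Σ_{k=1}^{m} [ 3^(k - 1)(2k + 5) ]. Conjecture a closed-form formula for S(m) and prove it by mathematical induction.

S(m) = 3^m(m + 2) - 2

We claim S(m) = 3^m(m + 2) - 2 for all m ≥ 1.
For the base case m = 1: S(1) = 7, and the closed form gives 7. They agree.
Inductive step: assume the claim holds for m = k, so S(k) = 3^k(k + 2) - 2.
Then S(k+1) = S(k) + (3^k(2k + 7)) = (3^k(k + 2) - 2) + (3^k(2k + 7)).
Simplifying, S(k+1) = 3^(k + 1)k + 3^(k + 2) - 2 = 3^(k+1)((k+1) + 2) - 2,
which is the closed form with m = k+1.
By the principle of mathematical induction, the result holds for all m ≥ 1.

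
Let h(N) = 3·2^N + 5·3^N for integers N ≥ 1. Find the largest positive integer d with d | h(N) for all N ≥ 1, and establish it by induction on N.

Computing the first values: h(1) = 21 and h(2) = 57; gcd(21, 57) = 3, so d ≤ 3.
We prove 3 | 3·2^N + 5·3^N for all N ≥ 1 by induction on N.
Base step (N = 1): h(1) = 21 = 3·(7), so 3 | h(1).
Suppose the result is true for N = k, i.e. 3 | h(k). Then
h(k+1) − 3·h(k) = (3·2^(k+1) + 5·3^(k+1)) − 3·(3·2^k + 5·3^k) = (3)·2^k·(2 − 3) = (-3)·2^k. Since 3 | h(k) by the inductive hypothesis, 3 | 3·h(k); and 3 | -3 since -3 = 3·-1. Therefore 3 | h(k+1).
By the principle of mathematical induction, the result holds for all N ≥ 1.
Therefore the largest such d is 3.

d = 3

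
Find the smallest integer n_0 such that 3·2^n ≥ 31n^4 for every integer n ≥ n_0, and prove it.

n_0 = 21

At n = 20: 3145728 < 4960000, so the inequality fails and n_0 ≥ 21. We prove 3·2^n ≥ 31n^4 for all n ≥ 21.
When n = 21: 3·2^n = 6291456 and 31n^4 = 6028911, so 6291456 ≥ 6028911.
For the inductive step, assume it holds for an arbitrary i ≥ 21, so 3·2^i ≥ 31i^4.
Then 3·2^(i + 1) = 2·(3·2^i) ≥ 2·(31i^4).
Also, for i ≥ 21 we have 2·(31i^4) ≥ 31(i+1)^4, since 2 ≥ (1 + 1/i)^4 for all i ≥ 21.
Combining, 3·2^(i + 1) ≥ 31(i+1)^4.
By the principle of mathematical induction, the result holds for all n ≥ 21.
Hence the smallest such n_0 is 21.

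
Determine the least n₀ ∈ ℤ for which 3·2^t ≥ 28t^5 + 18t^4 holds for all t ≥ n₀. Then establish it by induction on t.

At t = 27: 402653184 < 411335334, so the inequality fails and n₀ ≥ 28. We prove 3·2^t ≥ 28t^5 + 18t^4 for all t ≥ 28.
For the base case t = 28: 3·2^t = 805306368 and 28t^5 + 18t^4 = 492954112, so 805306368 ≥ 492954112.
Inductive step: suppose the statement holds for some j ≥ 28, so 3·2^j ≥ 28j^5 + 18j^4.
Then 3·2^(j + 1) = 2·(3·2^j) ≥ 2·(28j^5 + 18j^4).
Also, for j ≥ 28 we have 2·(28j^5 + 18j^4) ≥ 28(j+1)^5 + 18(j+1)^4, since 2·(28j^5 + 18j^4) − (28(j+1)^5 + 18(j+1)^4) = 28j^5 - 122j^4 - 352j^3 - 388j^2 - 212j - 46, which is nonnegative for all j ≥ 28.
Combining, 3·2^(j + 1) ≥ 28(j+1)^5 + 18(j+1)^4.
This completes the induction.
Hence the smallest such n₀ is 28.

n₀ = 28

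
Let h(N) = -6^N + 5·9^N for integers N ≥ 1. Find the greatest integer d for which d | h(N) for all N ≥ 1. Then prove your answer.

Computing the first values: h(1) = 39 and h(2) = 369; gcd(39, 369) = 3, so d ≤ 3.
We prove 3 | -6^N + 5·9^N for all N ≥ 1 by induction on N.
When N = 1: h(1) = 39 = 3·(13), so 3 | h(1).
Inductive step: suppose the statement holds for some m ≥ 1, i.e. 3 | h(m). Then
h(m+1) − 9·h(m) = (-6^(m+1) + 5·9^(m+1)) − 9·(-6^m + 5·9^m) = (-1)·6^m·(6 − 9) = (3)·6^m. Since 3 | h(m) by the inductive hypothesis, 3 | 9·h(m); and 3 | 3 since 3 = 3·1. Therefore 3 | h(m+1).
By induction, the statement is established for all N ≥ 1.
Therefore the largest such d is 3.

d = 3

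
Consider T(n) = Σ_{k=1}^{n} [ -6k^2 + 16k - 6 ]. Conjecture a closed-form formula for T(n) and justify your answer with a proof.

T(n) = -n(2n^2 - 5n - 1)

We claim T(n) = -n(2n^2 - 5n - 1) for all n ≥ 1.
Base step (n = 1): T(1) = 4, and the closed form gives 4. They agree.
Inductive step: assume the claim holds for n = k, so T(k) = k(-2k^2 + 5k + 1).
Then T(k+1) = T(k) + (-6k^2 + 4k + 4) = (k(-2k^2 + 5k + 1)) + (-6k^2 + 4k + 4).
Simplifying, T(k+1) = -(k + 1)(2k^2 - k - 4) = -(k+1)(2(k+1)^2 - 5(k+1) - 1),
which is the closed form with n = k+1.
By the principle of mathematical induction, the result holds for all n ≥ 1.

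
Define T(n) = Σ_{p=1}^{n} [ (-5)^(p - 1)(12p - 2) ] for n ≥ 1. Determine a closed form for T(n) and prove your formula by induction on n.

We claim T(n) = -2(-5)^n·n for all n ≥ 1.
Base step (n = 1): T(1) = 10, and the closed form gives 10. They agree.
Inductive step: assume the claim holds for n = p, so T(p) = -2(-5)^p·p.
Then T(p+1) = T(p) + ((-5)^p(12p + 10)) = (-2(-5)^p·p) + ((-5)^p(12p + 10)).
Simplifying, T(p+1) = 10(-5)^p(p + 1) = -2(-5)^(p+1)·(p+1),
which is the closed form with n = p+1.
This completes the induction.

T(n) = -2(-5)^n·n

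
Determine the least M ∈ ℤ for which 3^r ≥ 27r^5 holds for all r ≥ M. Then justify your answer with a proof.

M = 16

At r = 15: 14348907 < 20503125, so the inequality fails and M ≥ 16. We prove 3^r ≥ 27r^5 for all r ≥ 16.
For the base case r = 16: 3^r = 43046721 and 27r^5 = 28311552, so 43046721 ≥ 28311552.
Inductive step: suppose the statement holds for some m ≥ 16, so 3^m ≥ 27m^5.
Then 3^(m + 1) = 3·(3^m) ≥ 3·(27m^5).
Also, for m ≥ 16 we have 3·(27m^5) ≥ 27(m+1)^5, since 3 ≥ (1 + 1/m)^5 for all m ≥ 16.
Combining, 3^(m + 1) ≥ 27(m+1)^5.
This completes the induction.
Hence the smallest such M is 16.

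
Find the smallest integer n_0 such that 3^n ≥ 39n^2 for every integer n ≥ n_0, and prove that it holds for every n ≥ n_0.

n_0 = 7

At n = 6: 729 < 1404, so the inequality fails and n_0 ≥ 7. We prove 3^n ≥ 39n^2 for all n ≥ 7.
Base step (n = 7): 3^n = 2187 and 39n^2 = 1911, so 2187 ≥ 1911.
Inductive step: suppose the statement holds for some i ≥ 7, so 3^i ≥ 39i^2.
Then 3^(i + 1) = 3·(3^i) ≥ 3·(39i^2).
Also, for i ≥ 7 we have 3·(39i^2) ≥ 39(i+1)^2, since 3 ≥ (1 + 1/i)^2 for all i ≥ 7.
Combining, 3^(i + 1) ≥ 39(i+1)^2.
Hence, by induction on n, the claim holds for every n ≥ 7.
Hence the smallest such n_0 is 7.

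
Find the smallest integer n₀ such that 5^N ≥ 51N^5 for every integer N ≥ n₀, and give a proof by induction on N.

At N = 9: 1953125 < 3011499, so the inequality fails and n₀ ≥ 10. We prove 5^N ≥ 51N^5 for all N ≥ 10.
For the base case N = 10: 5^N = 9765625 and 51N^5 = 5100000, so 9765625 ≥ 5100000.
Inductive step: suppose the statement holds for some k ≥ 10, so 5^k ≥ 51k^5.
Then 5^(k + 1) = 5·(5^k) ≥ 5·(51k^5).
Also, for k ≥ 10 we have 5·(51k^5) ≥ 51(k+1)^5, since 5 ≥ (1 + 1/k)^5 for all k ≥ 10.
Combining, 5^(k + 1) ≥ 51(k+1)^5.
This completes the induction.
Hence the smallest such n₀ is 10.

n₀ = 10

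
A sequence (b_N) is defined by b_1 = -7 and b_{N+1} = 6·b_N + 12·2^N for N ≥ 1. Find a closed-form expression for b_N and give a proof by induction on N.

b_N = -3·2^N - 6^(N - 1)

Computing the first terms: b_1 = -7, b_2 = -18, b_3 = -60. This suggests b_N = -3·2^N - 6^(N - 1).
For the base case N = 1: the formula gives -7 = -7 = b_1.
Inductive step: assume the claim holds for N = p, so b_p = -3·2^p - 6^(p - 1).
Then b_{p+1} = 6·b_p + 12·2^p = 6·(-3·2^p - 6^(p - 1)) + 12·2^p = -3·2^(p + 1) - 6^p = -3·2^(p+1) - 6^((p+1) - 1),
which is the claimed formula at N = p+1.
By the principle of mathematical induction, the result holds for all N ≥ 1.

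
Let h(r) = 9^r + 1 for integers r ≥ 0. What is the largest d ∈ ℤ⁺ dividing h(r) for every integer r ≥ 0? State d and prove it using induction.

d = 2

Computing the first values: h(0) = 2 and h(1) = 10; gcd(2, 10) = 2, so d ≤ 2.
We prove 2 | 9^r + 1 for all r ≥ 0 by induction on r.
For the base case r = 0: h(0) = 2 = 2·(1), so 2 | h(0).
Suppose the result is true for r = i, i.e. 2 | h(i). Then
h(i+1) = 9^(i+1) + 1 = 9·(9^i + 1) - 8 = 9·h(i) - 8. The first term is divisible by 2 by the inductive hypothesis, and -8 is divisible by 2. Hence 2 | h(i+1).
By induction, the statement is established for all r ≥ 0.
Therefore the largest such d is 2.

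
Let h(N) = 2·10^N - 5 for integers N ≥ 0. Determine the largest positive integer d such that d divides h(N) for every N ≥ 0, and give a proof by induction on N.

d = 3

Computing the first values: h(0) = -3 and h(1) = 15; gcd(-3, 15) = 3, so d ≤ 3.
We prove 3 | 2·10^N - 5 for all N ≥ 0 by induction on N.
When N = 0: h(0) = -3 = 3·(-1), so 3 | h(0).
Inductive step: assume the claim holds for N = r, i.e. 3 | h(r). Then
h(r+1) = 2·10^(r+1) - 5 = 10·(2·10^r - 5) + 45 = 10·h(r) + 45. The first term is divisible by 3 by the inductive hypothesis, and 45 is divisible by 3. Hence 3 | h(r+1).
Hence, by induction on N, the claim holds for every N ≥ 0.
Therefore the largest such d is 3.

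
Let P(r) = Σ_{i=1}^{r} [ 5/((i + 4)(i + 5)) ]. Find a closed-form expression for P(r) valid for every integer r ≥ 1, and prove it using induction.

We claim P(r) = r/(r + 5) for all r ≥ 1.
For the base case r = 1: P(1) = 1/6, and the closed form gives 1/6. They agree.
Inductive step: assume the claim holds for r = i, so P(i) = i/(i + 5).
Then P(i+1) = P(i) + (5/((i + 5)(i + 6))) = (i/(i + 5)) + (5/((i + 5)(i + 6))).
Simplifying, P(i+1) = (i + 1)/(i + 6) = (i+1)/((i+1) + 5),
which is the closed form with r = i+1.
Hence, by induction on r, the claim holds for every r ≥ 1.

P(r) = r/(r + 5)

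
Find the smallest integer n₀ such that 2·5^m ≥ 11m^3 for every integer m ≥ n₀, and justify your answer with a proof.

At m = 3: 250 < 297, so the inequality fails and n₀ ≥ 4. We prove 2·5^m ≥ 11m^3 for all m ≥ 4.
Base step (m = 4): 2·5^m = 1250 and 11m^3 = 704, so 1250 ≥ 704.
For the inductive step, assume it holds for an arbitrary k ≥ 4, so 2·5^k ≥ 11k^3.
Then 2·5^(k + 1) = 5·(2·5^k) ≥ 5·(11k^3).
Also, for k ≥ 4 we have 5·(11k^3) ≥ 11(k+1)^3, since 5 ≥ (1 + 1/k)^3 for all k ≥ 4.
Combining, 2·5^(k + 1) ≥ 11(k+1)^3.
Hence, by induction on m, the claim holds for every m ≥ 4.
Hence the smallest such n₀ is 4.

n₀ = 4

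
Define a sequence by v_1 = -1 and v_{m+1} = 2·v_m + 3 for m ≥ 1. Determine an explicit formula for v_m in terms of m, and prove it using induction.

v_m = 2^m - 3

Computing the first terms: v_1 = -1, v_2 = 1, v_3 = 5. This suggests v_m = 2^m - 3.
When m = 1: the formula gives -1 = -1 = v_1.
Inductive step: suppose the statement holds for some j ≥ 1, so v_j = 2^j - 3.
Then v_{j+1} = 2·v_j + 3 = 2·(2^j - 3) + 3 = 2^(j + 1) - 3,
which is the claimed formula at m = j+1.
By the principle of mathematical induction, the result holds for all m ≥ 1.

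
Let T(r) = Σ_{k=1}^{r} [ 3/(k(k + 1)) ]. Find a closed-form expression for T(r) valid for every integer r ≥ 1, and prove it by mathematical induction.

We claim T(r) = 3r/(r + 1) for all r ≥ 1.
For the base case r = 1: T(1) = 3/2, and the closed form gives 3/2. They agree.
Inductive step: suppose the statement holds for some k ≥ 1, so T(k) = 3k/(k + 1).
Then T(k+1) = T(k) + (3/((k + 1)(k + 2))) = (3k/(k + 1)) + (3/((k + 1)(k + 2))).
Simplifying, T(k+1) = 3(k + 1)/(k + 2) = 3(k+1)/((k+1) + 1),
which is the closed form with r = k+1.
By the principle of mathematical induction, the result holds for all r ≥ 1.

T(r) = 3r/(r + 1)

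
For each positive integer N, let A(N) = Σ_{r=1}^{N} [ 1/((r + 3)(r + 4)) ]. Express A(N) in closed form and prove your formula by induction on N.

We claim A(N) = N/(4(N + 4)) for all N ≥ 1.
Base case (N = 1): A(1) = 1/20, and the closed form gives 1/20. They agree.
Inductive step: assume the claim holds for N = r, so A(r) = r/(4(r + 4)).
Then A(r+1) = A(r) + (1/((r + 4)(r + 5))) = (r/(4(r + 4))) + (1/((r + 4)(r + 5))).
Simplifying, A(r+1) = (r + 1)/(4(r + 5)) = (r+1)/(4((r+1) + 4)),
which is the closed form with N = r+1.
Hence, by induction on N, the claim holds for every N ≥ 1.

A(N) = N/(4(N + 4))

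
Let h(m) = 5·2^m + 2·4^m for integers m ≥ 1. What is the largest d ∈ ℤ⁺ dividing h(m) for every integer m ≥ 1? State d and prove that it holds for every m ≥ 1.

Computing the first values: h(1) = 18 and h(2) = 52; gcd(18, 52) = 2, so d ≤ 2.
We prove 2 | 5·2^m + 2·4^m for all m ≥ 1 by induction on m.
When m = 1: h(1) = 18 = 2·(9), so 2 | h(1).
Inductive step: suppose the statement holds for some k ≥ 1, i.e. 2 | h(k). Then
h(k+1) − 4·h(k) = (5·2^(k+1) + 2·4^(k+1)) − 4·(5·2^k + 2·4^k) = (5)·2^k·(2 − 4) = (-10)·2^k. Since 2 | h(k) by the inductive hypothesis, 2 | 4·h(k); and 2 | -10 since -10 = 2·-5. Therefore 2 | h(k+1).
This completes the induction.
Therefore the largest such d is 2.

d = 2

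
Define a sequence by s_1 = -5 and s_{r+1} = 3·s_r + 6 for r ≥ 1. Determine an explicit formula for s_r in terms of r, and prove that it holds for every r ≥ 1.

s_r = -2·3^(r - 1) - 3

Computing the first terms: s_1 = -5, s_2 = -9, s_3 = -21. This suggests s_r = -2·3^(r - 1) - 3.
Base case (r = 1): the formula gives -5 = -5 = s_1.
Inductive step: assume the claim holds for r = j, so s_j = -2·3^(j - 1) - 3.
Then s_{j+1} = 3·s_j + 6 = 3·(-2·3^(j - 1) - 3) + 6 = -2·3^j - 3 = -2·3^((j+1) - 1) - 3,
which is the claimed formula at r = j+1.
By the principle of mathematical induction, the result holds for all r ≥ 1.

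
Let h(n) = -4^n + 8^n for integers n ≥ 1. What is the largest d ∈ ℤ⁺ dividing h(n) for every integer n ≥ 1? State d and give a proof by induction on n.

Computing the first values: h(1) = 4 and h(2) = 48; gcd(4, 48) = 4, so d ≤ 4.
We prove 4 | -4^n + 8^n for all n ≥ 1 by induction on n.
Base step (n = 1): h(1) = 4 = 4·(1), so 4 | h(1).
For the inductive step, assume it holds for an arbitrary r ≥ 1, i.e. 4 | h(r). Then
8^{r+1} − 4^{r+1} = 8·8^r − 4·4^r = 8·(8^r − 4^r) + (4)·4^r. The first term is divisible by 4 by the inductive hypothesis, and the second term (4)·4^r is divisible by 4 since 4 | 4. Hence 4 | h(r+1).
This completes the induction.
Therefore the largest such d is 4.

d = 4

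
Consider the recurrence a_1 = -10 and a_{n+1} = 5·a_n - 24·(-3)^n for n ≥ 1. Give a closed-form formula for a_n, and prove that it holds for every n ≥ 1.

Computing the first terms: a_1 = -10, a_2 = 22, a_3 = -106. This suggests a_n = -(-3)^(n + 1) - 5^(n - 1).
For the base case n = 1: the formula gives -10 = -10 = a_1.
Suppose the result is true for n = m, so a_m = -(-3)^(m + 1) - 5^(m - 1).
Then a_{m+1} = 5·a_m - 24·(-3)^m = 5·(-(-3)^(m + 1) - 5^(m - 1)) - 24·(-3)^m = -(-3)^(m + 2) - 5^m = -(-3)^((m+1) + 1) - 5^((m+1) - 1),
which is the claimed formula at n = m+1.
By induction, the statement is established for all n ≥ 1.

a_n = -(-3)^(n + 1) - 5^(n - 1)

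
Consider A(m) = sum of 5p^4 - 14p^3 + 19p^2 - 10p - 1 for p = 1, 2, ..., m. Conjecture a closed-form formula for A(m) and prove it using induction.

We claim A(m) = m(m^4 - m^3 + m^2 + m - 3) for all m ≥ 1.
When m = 1: A(1) = -1, and the closed form gives -1. They agree.
Inductive step: assume the claim holds for m = p, so A(p) = p(p^4 - p^3 + p^2 + p - 3).
Then A(p+1) = A(p) + (5p^4 + 6p^3 + 7p^2 + 6p - 1) = (p(p^4 - p^3 + p^2 + p - 3)) + (5p^4 + 6p^3 + 7p^2 + 6p - 1).
Simplifying, A(p+1) = (p + 1)(p^4 + 3p^3 + 4p^2 + 4p - 1) = (p+1)((p+1)^4 - (p+1)^3 + (p+1)^2 + (p+1) - 3),
which is the closed form with m = p+1.
By the principle of mathematical induction, the result holds for all m ≥ 1.

A(m) = m(m^4 - m^3 + m^2 + m - 3)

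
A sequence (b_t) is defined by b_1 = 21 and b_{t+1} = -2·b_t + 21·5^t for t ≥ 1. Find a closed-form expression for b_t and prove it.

b_t = -3(-2)^t + 3·5^t

Computing the first terms: b_1 = 21, b_2 = 63, b_3 = 399. This suggests b_t = -3(-2)^t + 3·5^t.
For the base case t = 1: the formula gives 21 = 21 = b_1.
Inductive step: assume the claim holds for t = p, so b_p = -3(-2)^p + 3·5^p.
Then b_{p+1} = -2·b_p + 21·5^p = -2·(-3(-2)^p + 3·5^p) + 21·5^p = -3(-2)^(p + 1) + 3·5^(p + 1),
which is the claimed formula at t = p+1.
By the principle of mathematical induction, the result holds for all t ≥ 1.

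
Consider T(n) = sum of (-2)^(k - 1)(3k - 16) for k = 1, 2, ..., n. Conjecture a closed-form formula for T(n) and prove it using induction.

T(n) = (-2)^n(-n + 5) - 5

We claim T(n) = (-2)^n(-n + 5) - 5 for all n ≥ 1.
For the base case n = 1: T(1) = -13, and the closed form gives -13. They agree.
Inductive step: assume the claim holds for n = k, so T(k) = (-2)^k(-k + 5) - 5.
Then T(k+1) = T(k) + ((-2)^k(3k - 13)) = ((-2)^k(-k + 5) - 5) + ((-2)^k(3k - 13)).
Simplifying, T(k+1) = -(-2)^(k + 1)k + (-2)^(k + 3) - 5 = (-2)^(k+1)(-(k+1) + 5) - 5,
which is the closed form with n = k+1.
By induction, the statement is established for all n ≥ 1.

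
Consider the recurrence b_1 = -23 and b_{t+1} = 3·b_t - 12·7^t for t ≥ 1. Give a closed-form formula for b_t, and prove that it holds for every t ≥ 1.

b_t = -2·3^(t - 1) - 3·7^t

Computing the first terms: b_1 = -23, b_2 = -153, b_3 = -1047. This suggests b_t = -2·3^(t - 1) - 3·7^t.
For the base case t = 1: the formula gives -23 = -23 = b_1.
Inductive step: assume the claim holds for t = p, so b_p = -2·3^(p - 1) - 3·7^p.
Then b_{p+1} = 3·b_p - 12·7^p = 3·(-2·3^(p - 1) - 3·7^p) - 12·7^p = -2·3^p - 3·7^(p + 1) = -2·3^((p+1) - 1) - 3·7^(p+1),
which is the claimed formula at t = p+1.
By induction, the statement is established for all t ≥ 1.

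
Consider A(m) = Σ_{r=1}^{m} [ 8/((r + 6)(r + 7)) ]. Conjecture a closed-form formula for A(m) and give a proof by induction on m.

We claim A(m) = 8m/(7(m + 7)) for all m ≥ 1.
Base case (m = 1): A(1) = 1/7, and the closed form gives 1/7. They agree.
Inductive step: suppose the statement holds for some r ≥ 1, so A(r) = 8r/(7(r + 7)).
Then A(r+1) = A(r) + (8/((r + 7)(r + 8))) = (8r/(7(r + 7))) + (8/((r + 7)(r + 8))).
Simplifying, A(r+1) = 8(r + 1)/(7(r + 8)) = 8(r+1)/(7((r+1) + 7)),
which is the closed form with m = r+1.
By the principle of mathematical induction, the result holds for all m ≥ 1.

A(m) = 8m/(7(m + 7))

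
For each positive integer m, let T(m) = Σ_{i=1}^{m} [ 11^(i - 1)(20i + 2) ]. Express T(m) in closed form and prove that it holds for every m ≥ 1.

We claim T(m) = 2·11^m·m for all m ≥ 1.
For the base case m = 1: T(1) = 22, and the closed form gives 22. They agree.
Inductive step: assume the claim holds for m = i, so T(i) = 2·11^i·i.
Then T(i+1) = T(i) + (11^i(20i + 22)) = (2·11^i·i) + (11^i(20i + 22)).
Simplifying, T(i+1) = 22·11^i(i + 1) = 2·11^(i+1)·(i+1),
which is the closed form with m = i+1.
Hence, by induction on m, the claim holds for every m ≥ 1.

T(m) = 2·11^m·m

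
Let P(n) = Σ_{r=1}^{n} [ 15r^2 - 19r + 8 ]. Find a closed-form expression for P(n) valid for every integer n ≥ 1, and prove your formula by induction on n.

We claim P(n) = n(5n^2 - 2n + 1) for all n ≥ 1.
Base case (n = 1): P(1) = 4, and the closed form gives 4. They agree.
Inductive step: assume the claim holds for n = r, so P(r) = r(5r^2 - 2r + 1).
Then P(r+1) = P(r) + (15r^2 + 11r + 4) = (r(5r^2 - 2r + 1)) + (15r^2 + 11r + 4).
Simplifying, P(r+1) = (r + 1)(5r^2 + 8r + 4) = (r+1)(5(r+1)^2 - 2(r+1) + 1),
which is the closed form with n = r+1.
Hence, by induction on n, the claim holds for every n ≥ 1.

P(n) = n(5n^2 - 2n + 1)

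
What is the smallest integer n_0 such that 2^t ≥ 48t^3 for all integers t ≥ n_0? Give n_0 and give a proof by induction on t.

At t = 18: 262144 < 279936, so the inequality fails and n_0 ≥ 19. We prove 2^t ≥ 48t^3 for all t ≥ 19.
Base case (t = 19): 2^t = 524288 and 48t^3 = 329232, so 524288 ≥ 329232.
Inductive step: assume the claim holds for t = j, so 2^j ≥ 48j^3.
Then 2^(j + 1) = 2·(2^j) ≥ 2·(48j^3).
Also, for j ≥ 19 we have 2·(48j^3) ≥ 48(j+1)^3, since 2 ≥ (1 + 1/j)^3 for all j ≥ 19.
Combining, 2^(j + 1) ≥ 48(j+1)^3.
This completes the induction.
Hence the smallest such n_0 is 19.

n_0 = 19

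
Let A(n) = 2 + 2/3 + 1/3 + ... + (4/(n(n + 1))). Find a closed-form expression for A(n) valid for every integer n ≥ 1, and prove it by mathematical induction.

A(n) = 4n/(n + 1)

We claim A(n) = 4n/(n + 1) for all n ≥ 1.
When n = 1: A(1) = 2, and the closed form gives 2. They agree.
Suppose the result is true for n = k, so A(k) = 4k/(k + 1).
Then A(k+1) = A(k) + (4/((k + 1)(k + 2))) = (4k/(k + 1)) + (4/((k + 1)(k + 2))).
Simplifying, A(k+1) = 4(k + 1)/(k + 2) = 4(k+1)/((k+1) + 1),
which is the closed form with n = k+1.
This completes the induction.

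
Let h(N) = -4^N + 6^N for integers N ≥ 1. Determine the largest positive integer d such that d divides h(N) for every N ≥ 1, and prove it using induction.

Computing the first values: h(1) = 2 and h(2) = 20; gcd(2, 20) = 2, so d ≤ 2.
We prove 2 | -4^N + 6^N for all N ≥ 1 by induction on N.
When N = 1: h(1) = 2 = 2·(1), so 2 | h(1).
Inductive step: suppose the statement holds for some p ≥ 1, i.e. 2 | h(p). Then
6^{p+1} − 4^{p+1} = 6·6^p − 4·4^p = 6·(6^p − 4^p) + (2)·4^p. The first term is divisible by 2 by the inductive hypothesis, and the second term (2)·4^p is divisible by 2 since 2 | 2. Hence 2 | h(p+1).
Hence, by induction on N, the claim holds for every N ≥ 1.
Therefore the largest such d is 2.

d = 2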